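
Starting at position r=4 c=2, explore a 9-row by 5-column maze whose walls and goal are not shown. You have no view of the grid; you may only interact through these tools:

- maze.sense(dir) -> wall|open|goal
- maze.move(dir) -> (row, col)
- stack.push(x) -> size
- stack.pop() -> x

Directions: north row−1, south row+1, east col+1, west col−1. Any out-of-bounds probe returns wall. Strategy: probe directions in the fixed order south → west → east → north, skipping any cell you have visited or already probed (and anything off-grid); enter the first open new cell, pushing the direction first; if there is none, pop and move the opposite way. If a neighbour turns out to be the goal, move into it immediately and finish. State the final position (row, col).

% 1. maze.sense(dir→south) == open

% 2. stack.push(x→south) == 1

% 3. maze.move(dir→south) == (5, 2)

% 4. maze.sense(dir→south) == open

% 5. stack.push(x→south) == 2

% 6. maze.move(dir→south) == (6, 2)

% 7. maze.sense(dir→south) == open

% 8. stack.push(x→south) == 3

% 9. maze.move(dir→south) == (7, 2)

% 10. maze.sense(dir→south) == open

% 11. stack.push(x→south) == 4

% 12. maze.move(dir→south) == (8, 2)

% 13. maze.sense(dir→west) == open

% 14. stack.push(x→west) == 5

% 15. maze.move(dir→west) == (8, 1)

% 16. maze.sense(dir→west) == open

% 17. stack.push(x→west) == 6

% 18. maze.move(dir→west) == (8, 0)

% 19. maze.sense(dir→north) == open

% 20. stack.push(x→north) == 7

% 21. maze.move(dir→north) == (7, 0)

% 22. maze.sense(dir→east) == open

% 23. stack.push(x→east) == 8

% 24. maze.move(dir→east) == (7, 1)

% 25. maze.sense(dir→north) == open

% 26. stack.push(x→north) == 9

% 27. maze.move(dir→north) == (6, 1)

% 28. maze.sense(dir→west) == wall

% 29. maze.sense(dir→north) == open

% 30. stack.push(x→north) == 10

% 31. maze.move(dir→north) == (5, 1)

% 32. maze.sense(dir→west) == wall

% 33. maze.sense(dir→north) == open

% 34. stack.push(x→north) == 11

% 35. maze.move(dir→north) == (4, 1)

% 36. maze.sense(dir→west) == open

% 37. stack.push(x→west) == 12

% 38. maze.move(dir→west) == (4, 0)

% 39. maze.sense(dir→north) == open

% 40. stack.push(x→north) == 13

% 41. maze.move(dir→north) == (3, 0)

% 42. maze.sense(dir→east) == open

% 43. stack.push(x→east) == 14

% 44. maze.move(dir→east) == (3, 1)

% 45. maze.sense(dir→east) == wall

% 46. maze.sense(dir→north) == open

% 47. stack.push(x→north) == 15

% 48. maze.move(dir→north) == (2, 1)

% 49. maze.sense(dir→west) == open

% 50. stack.push(x→west) == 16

% 51. maze.move(dir→west) == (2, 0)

% 52. maze.sense(dir→north) == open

% 53. stack.push(x→north) == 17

% 54. maze.move(dir→north) == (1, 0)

% 55. maze.sense(dir→east) == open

% 56. stack.push(x→east) == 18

% 57. maze.move(dir→east) == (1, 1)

% 58. maze.sense(dir→east) == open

% 59. stack.push(x→east) == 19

% 60. maze.move(dir→east) == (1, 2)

% 61. maze.sense(dir→south) == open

% 62. stack.push(x→south) == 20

% 63. maze.move(dir→south) == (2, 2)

% 64. maze.sense(dir→east) == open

% 65. stack.push(x→east) == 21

% 66. maze.move(dir→east) == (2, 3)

% 67. maze.sense(dir→south) == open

% 68. stack.push(x→south) == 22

% 69. maze.move(dir→south) == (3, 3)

% 70. maze.sense(dir→south) == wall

% 71. maze.sense(dir→east) == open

% 72. stack.push(x→east) == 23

% 73. maze.move(dir→east) == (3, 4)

% 74. maze.sense(dir→south) == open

% 75. stack.push(x→south) == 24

% 76. maze.move(dir→south) == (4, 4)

% 77. maze.sense(dir→south) == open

% 78. stack.push(x→south) == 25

% 79. maze.move(dir→south) == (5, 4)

% 80. maze.sense(dir→south) == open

% 81. stack.push(x→south) == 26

% 82. maze.move(dir→south) == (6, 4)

% 83. maze.sense(dir→south) == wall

% 84. maze.sense(dir→west) == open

% 85. stack.push(x→west) == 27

% 86. maze.move(dir→west) == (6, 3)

% 87. maze.sense(dir→south) == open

% 88. stack.push(x→south) == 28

% 89. maze.move(dir→south) == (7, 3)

% 90. maze.sense(dir→south) == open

% 91. stack.push(x→south) == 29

% 92. maze.move(dir→south) == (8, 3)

% 93. maze.sense(dir→east) == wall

% 94. stack.pop() == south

% 95. maze.move(dir→north) == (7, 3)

% 96. stack.pop() == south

% 97. maze.move(dir→north) == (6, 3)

% 98. maze.sense(dir→north) == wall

% 99. stack.pop() == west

% 100. maze.move(dir→east) == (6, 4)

% 101. stack.pop() == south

% 102. maze.move(dir→north) == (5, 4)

% 103. stack.pop() == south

% 104. maze.move(dir→north) == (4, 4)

% 105. stack.pop() == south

% 106. maze.move(dir→north) == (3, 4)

% 107. maze.sense(dir→north) == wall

% 108. stack.pop() == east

% 109. maze.move(dir→west) == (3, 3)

% 110. stack.pop() == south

% 111. maze.move(dir→north) == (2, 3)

% 112. maze.sense(dir→north) == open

% 113. stack.push(x→north) == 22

% 114. maze.move(dir→north) == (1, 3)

% 115. maze.sense(dir→east) == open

% 116. stack.push(x→east) == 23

% 117. maze.move(dir→east) == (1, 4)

% 118. maze.sense(dir→north) == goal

% 119. maze.move(dir→north) == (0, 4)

Answer: (0, 4)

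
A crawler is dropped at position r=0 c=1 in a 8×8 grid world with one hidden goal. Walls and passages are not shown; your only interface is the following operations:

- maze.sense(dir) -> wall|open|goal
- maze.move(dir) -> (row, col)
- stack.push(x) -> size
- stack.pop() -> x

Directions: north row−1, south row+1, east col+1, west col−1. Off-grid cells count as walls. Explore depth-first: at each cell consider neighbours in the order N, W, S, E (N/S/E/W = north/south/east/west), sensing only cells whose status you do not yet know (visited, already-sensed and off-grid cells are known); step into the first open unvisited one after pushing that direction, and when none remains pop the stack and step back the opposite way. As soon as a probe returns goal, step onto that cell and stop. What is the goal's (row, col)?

CALL sense[dir: west]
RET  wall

CALL sense[dir: south]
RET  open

CALL push[x: south]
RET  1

CALL move[dir: south]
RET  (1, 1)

CALL sense[dir: west]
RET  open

CALL push[x: west]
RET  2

CALL move[dir: west]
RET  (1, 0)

CALL sense[dir: south]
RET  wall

CALL pop[]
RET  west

CALL move[dir: east]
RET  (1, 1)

CALL sense[dir: south]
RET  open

CALL push[x: south]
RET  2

CALL move[dir: south]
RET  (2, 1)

CALL sense[dir: south]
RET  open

CALL push[x: south]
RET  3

CALL move[dir: south]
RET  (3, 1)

CALL sense[dir: west]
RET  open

CALL push[x: west]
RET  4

CALL move[dir: west]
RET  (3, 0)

CALL sense[dir: south]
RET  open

CALL push[x: south]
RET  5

CALL move[dir: south]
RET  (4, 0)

CALL sense[dir: south]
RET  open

CALL push[x: south]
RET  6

CALL move[dir: south]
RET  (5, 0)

CALL sense[dir: south]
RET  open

CALL push[x: south]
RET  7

CALL move[dir: south]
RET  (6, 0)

CALL sense[dir: south]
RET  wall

CALL sense[dir: east]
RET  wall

CALL pop[]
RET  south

CALL move[dir: north]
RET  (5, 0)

CALL sense[dir: east]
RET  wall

CALL pop[]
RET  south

CALL move[dir: north]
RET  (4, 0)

CALL sense[dir: east]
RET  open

CALL push[x: east]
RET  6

CALL move[dir: east]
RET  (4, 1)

CALL sense[dir: east]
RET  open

CALL push[x: east]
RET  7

CALL move[dir: east]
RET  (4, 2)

CALL sense[dir: north]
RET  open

CALL push[x: north]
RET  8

CALL move[dir: north]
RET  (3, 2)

CALL sense[dir: north]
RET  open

CALL push[x: north]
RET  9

CALL move[dir: north]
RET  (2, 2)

CALL sense[dir: north]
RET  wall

CALL sense[dir: east]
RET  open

CALL push[x: east]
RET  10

CALL move[dir: east]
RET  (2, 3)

CALL sense[dir: north]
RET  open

CALL push[x: north]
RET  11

CALL move[dir: north]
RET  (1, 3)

CALL sense[dir: north]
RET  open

CALL push[x: north]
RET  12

CALL move[dir: north]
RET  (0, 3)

CALL sense[dir: west]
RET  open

CALL push[x: west]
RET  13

CALL move[dir: west]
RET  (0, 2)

CALL pop[]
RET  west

CALL move[dir: east]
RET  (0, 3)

CALL sense[dir: east]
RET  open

CALL push[x: east]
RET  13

CALL move[dir: east]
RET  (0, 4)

CALL sense[dir: south]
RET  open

CALL push[x: south]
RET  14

CALL move[dir: south]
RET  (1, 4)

CALL sense[dir: south]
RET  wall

CALL sense[dir: east]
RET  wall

CALL pop[]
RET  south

CALL move[dir: north]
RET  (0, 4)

CALL sense[dir: east]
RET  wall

CALL pop[]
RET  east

CALL move[dir: west]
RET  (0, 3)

CALL pop[]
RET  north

CALL move[dir: south]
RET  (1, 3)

CALL pop[]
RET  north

CALL move[dir: south]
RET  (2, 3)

CALL sense[dir: south]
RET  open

CALL push[x: south]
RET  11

CALL move[dir: south]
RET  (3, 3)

CALL sense[dir: south]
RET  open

CALL push[x: south]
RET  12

CALL move[dir: south]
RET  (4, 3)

CALL sense[dir: south]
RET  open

CALL push[x: south]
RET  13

CALL move[dir: south]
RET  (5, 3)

CALL sense[dir: west]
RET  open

CALL push[x: west]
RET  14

CALL move[dir: west]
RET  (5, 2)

CALL sense[dir: south]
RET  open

CALL push[x: south]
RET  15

CALL move[dir: south]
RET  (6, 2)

CALL sense[dir: south]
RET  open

CALL push[x: south]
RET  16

CALL move[dir: south]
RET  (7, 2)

CALL sense[dir: west]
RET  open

CALL push[x: west]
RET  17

CALL move[dir: west]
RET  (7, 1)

CALL pop[]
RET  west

CALL move[dir: east]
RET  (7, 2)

CALL sense[dir: east]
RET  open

CALL push[x: east]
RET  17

CALL move[dir: east]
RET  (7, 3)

CALL sense[dir: north]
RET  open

CALL push[x: north]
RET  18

CALL move[dir: north]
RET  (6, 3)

CALL sense[dir: east]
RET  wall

CALL pop[]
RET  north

CALL move[dir: south]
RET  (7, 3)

CALL sense[dir: east]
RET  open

CALL push[x: east]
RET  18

CALL move[dir: east]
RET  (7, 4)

CALL sense[dir: east]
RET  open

CALL push[x: east]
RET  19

CALL move[dir: east]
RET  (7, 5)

CALL sense[dir: north]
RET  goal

CALL move[dir: north]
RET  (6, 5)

Answer: (6, 5)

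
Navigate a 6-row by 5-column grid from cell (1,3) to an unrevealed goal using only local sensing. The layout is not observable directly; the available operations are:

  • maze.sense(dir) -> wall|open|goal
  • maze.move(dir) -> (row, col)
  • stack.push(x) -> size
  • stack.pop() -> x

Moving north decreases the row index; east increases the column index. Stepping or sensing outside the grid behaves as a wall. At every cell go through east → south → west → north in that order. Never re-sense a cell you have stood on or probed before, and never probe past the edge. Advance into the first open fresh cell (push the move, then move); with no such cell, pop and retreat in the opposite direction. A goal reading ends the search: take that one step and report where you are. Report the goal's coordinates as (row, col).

→ sense(dir='east')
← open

→ push(x='east')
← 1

→ move(dir='east')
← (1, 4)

→ sense(dir='south')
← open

→ push(x='south')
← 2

→ move(dir='south')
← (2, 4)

→ sense(dir='south')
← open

→ push(x='south')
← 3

→ move(dir='south')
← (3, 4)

→ sense(dir='south')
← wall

→ sense(dir='west')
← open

→ push(x='west')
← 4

→ move(dir='west')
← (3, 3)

→ sense(dir='south')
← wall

→ sense(dir='west')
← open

→ push(x='west')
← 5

→ move(dir='west')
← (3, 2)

→ sense(dir='south')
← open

→ push(x='south')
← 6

→ move(dir='south')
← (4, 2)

→ sense(dir='south')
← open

→ push(x='south')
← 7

→ move(dir='south')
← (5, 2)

→ sense(dir='east')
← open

→ push(x='east')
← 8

→ move(dir='east')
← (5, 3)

→ sense(dir='east')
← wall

→ pop()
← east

→ move(dir='west')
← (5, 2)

→ sense(dir='west')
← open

→ push(x='west')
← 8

→ move(dir='west')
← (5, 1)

→ sense(dir='west')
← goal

→ move(dir='west')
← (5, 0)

Answer: (5, 0)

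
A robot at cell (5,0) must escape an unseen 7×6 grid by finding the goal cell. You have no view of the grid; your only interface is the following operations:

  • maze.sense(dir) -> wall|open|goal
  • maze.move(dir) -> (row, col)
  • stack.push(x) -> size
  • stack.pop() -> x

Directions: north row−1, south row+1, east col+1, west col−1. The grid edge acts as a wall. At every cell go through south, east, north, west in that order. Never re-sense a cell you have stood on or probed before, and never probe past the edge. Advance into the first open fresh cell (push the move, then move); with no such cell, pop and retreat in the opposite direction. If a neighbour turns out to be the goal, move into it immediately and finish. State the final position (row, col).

$ sense dir→south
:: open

$ push x→south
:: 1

$ move dir→south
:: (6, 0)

$ sense dir→east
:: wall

$ pop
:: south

$ move dir→north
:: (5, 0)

$ sense dir→east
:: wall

$ sense dir→north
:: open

$ push x→north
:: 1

$ move dir→north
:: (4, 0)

$ sense dir→east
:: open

$ push x→east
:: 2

$ move dir→east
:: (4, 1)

$ sense dir→east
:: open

$ push x→east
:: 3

$ move dir→east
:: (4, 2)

$ sense dir→south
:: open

$ push x→south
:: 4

$ move dir→south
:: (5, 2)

$ sense dir→south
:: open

$ push x→south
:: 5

$ move dir→south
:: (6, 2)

$ sense dir→east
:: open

$ push x→east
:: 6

$ move dir→east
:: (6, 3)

$ sense dir→east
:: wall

$ sense dir→north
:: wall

$ pop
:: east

$ move dir→west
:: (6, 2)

$ pop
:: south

$ move dir→north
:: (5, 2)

$ pop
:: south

$ move dir→north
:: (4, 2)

$ sense dir→east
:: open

$ push x→east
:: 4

$ move dir→east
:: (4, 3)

$ sense dir→east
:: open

$ push x→east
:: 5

$ move dir→east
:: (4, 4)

$ sense dir→south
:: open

$ push x→south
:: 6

$ move dir→south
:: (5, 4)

$ sense dir→east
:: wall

$ pop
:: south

$ move dir→north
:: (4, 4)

$ sense dir→east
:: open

$ push x→east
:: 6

$ move dir→east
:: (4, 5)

$ sense dir→north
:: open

$ push x→north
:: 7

$ move dir→north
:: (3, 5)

$ sense dir→north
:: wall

$ sense dir→west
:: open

$ push x→west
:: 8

$ move dir→west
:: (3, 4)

$ sense dir→north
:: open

$ push x→north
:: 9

$ move dir→north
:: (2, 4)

$ sense dir→north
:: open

$ push x→north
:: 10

$ move dir→north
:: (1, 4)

$ sense dir→east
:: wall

$ sense dir→north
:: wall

$ sense dir→west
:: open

$ push x→west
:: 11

$ move dir→west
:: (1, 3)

$ sense dir→south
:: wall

$ sense dir→north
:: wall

$ sense dir→west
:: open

$ push x→west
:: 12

$ move dir→west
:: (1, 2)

$ sense dir→south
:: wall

$ sense dir→north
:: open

$ push x→north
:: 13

$ move dir→north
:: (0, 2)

$ sense dir→west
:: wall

$ pop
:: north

$ move dir→south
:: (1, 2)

$ sense dir→west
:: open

$ push x→west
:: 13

$ move dir→west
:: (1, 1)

$ sense dir→south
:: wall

$ sense dir→west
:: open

$ push x→west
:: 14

$ move dir→west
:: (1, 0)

$ sense dir→south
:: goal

$ move dir→south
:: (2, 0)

Answer: (2, 0)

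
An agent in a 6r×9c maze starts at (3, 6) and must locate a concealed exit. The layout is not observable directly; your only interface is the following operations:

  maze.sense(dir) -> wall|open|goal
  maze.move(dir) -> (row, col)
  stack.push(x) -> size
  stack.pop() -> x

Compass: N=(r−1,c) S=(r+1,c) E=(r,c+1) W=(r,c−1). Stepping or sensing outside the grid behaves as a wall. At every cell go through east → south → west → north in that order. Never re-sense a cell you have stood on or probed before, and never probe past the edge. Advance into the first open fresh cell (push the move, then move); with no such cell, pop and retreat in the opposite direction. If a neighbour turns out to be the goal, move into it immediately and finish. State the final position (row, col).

$ maze.sense dir: east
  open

$ stack.push x: east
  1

$ maze.move dir: east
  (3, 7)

$ maze.sense dir: east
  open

$ stack.push x: east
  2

$ maze.move dir: east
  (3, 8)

$ maze.sense dir: south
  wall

$ maze.sense dir: north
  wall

$ stack.pop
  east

$ maze.move dir: west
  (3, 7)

$ maze.sense dir: south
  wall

$ maze.sense dir: north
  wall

$ stack.pop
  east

$ maze.move dir: west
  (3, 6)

$ maze.sense dir: south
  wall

$ maze.sense dir: west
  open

$ stack.push x: west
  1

$ maze.move dir: west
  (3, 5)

$ maze.sense dir: south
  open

$ stack.push x: south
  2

$ maze.move dir: south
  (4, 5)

$ maze.sense dir: south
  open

$ stack.push x: south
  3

$ maze.move dir: south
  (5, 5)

$ maze.sense dir: east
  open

$ stack.push x: east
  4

$ maze.move dir: east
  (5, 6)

$ maze.sense dir: east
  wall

$ stack.pop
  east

$ maze.move dir: west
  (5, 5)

$ maze.sense dir: west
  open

$ stack.push x: west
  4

$ maze.move dir: west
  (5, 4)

$ maze.sense dir: west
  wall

$ maze.sense dir: north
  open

$ stack.push x: north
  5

$ maze.move dir: north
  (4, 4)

$ maze.sense dir: west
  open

$ stack.push x: west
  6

$ maze.move dir: west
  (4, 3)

$ maze.sense dir: west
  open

$ stack.push x: west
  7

$ maze.move dir: west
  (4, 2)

$ maze.sense dir: south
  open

$ stack.push x: south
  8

$ maze.move dir: south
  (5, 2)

$ maze.sense dir: west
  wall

$ stack.pop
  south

$ maze.move dir: north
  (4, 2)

$ maze.sense dir: west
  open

$ stack.push x: west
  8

$ maze.move dir: west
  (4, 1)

$ maze.sense dir: west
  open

$ stack.push x: west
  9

$ maze.move dir: west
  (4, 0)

$ maze.sense dir: south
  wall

$ maze.sense dir: north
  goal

$ maze.move dir: north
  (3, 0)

Answer: (3, 0)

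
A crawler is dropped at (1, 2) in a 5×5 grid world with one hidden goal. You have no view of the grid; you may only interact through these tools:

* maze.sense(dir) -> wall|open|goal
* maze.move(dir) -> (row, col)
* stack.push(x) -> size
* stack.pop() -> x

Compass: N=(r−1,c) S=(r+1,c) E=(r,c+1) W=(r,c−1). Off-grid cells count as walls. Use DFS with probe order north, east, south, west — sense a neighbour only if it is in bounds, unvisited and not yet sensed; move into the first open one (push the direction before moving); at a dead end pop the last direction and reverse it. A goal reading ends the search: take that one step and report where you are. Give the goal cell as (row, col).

Then maze.sense passing dir→north, → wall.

I try maze.sense passing dir→east, and see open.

I invoke stack.push passing x→east, : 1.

Invoking maze.move passing dir→east, and observe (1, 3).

Then maze.sense passing dir→north, yielding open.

Invoking stack.push passing x→north, : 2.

I invoke maze.move passing dir→north, : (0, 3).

I use maze.sense passing dir→east, and get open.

I run stack.push passing x→east, → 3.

I invoke maze.move passing dir→east, and get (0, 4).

Using maze.sense passing dir→south, yielding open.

Invoking stack.push passing x→south, which returns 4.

I use maze.move passing dir→south, and observe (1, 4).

I use maze.sense passing dir→south, — result: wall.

I try stack.pop(), : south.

I call maze.move passing dir→north, — result: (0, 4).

I invoke stack.pop(), which returns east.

I use maze.move passing dir→west, — result: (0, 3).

Now I run stack.pop, and see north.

Using maze.move passing dir→south, and see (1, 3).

Then maze.sense passing dir→south, giving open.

Then stack.push passing x→south, which returns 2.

I call maze.move passing dir→south, and observe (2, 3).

Invoking maze.sense passing dir→south, and observe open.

Now I run stack.push passing x→south, and get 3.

Using maze.move passing dir→south, : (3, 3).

Calling maze.sense passing dir→east, → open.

I invoke stack.push passing x→east, — result: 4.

Calling maze.move passing dir→east, and see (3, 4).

I try maze.sense passing dir→south, → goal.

I use maze.move passing dir→south, : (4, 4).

Answer: (4, 4)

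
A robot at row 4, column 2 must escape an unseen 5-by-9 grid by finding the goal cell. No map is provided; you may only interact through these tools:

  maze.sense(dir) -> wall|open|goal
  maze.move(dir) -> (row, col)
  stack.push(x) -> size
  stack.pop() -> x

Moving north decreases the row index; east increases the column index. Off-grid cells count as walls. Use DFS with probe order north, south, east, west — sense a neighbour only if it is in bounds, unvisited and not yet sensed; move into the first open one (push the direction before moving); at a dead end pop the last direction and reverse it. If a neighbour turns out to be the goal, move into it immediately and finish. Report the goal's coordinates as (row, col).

Do: sense[dir='north']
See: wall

Do: sense[dir='east']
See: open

Do: push[x='east']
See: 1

Do: move[dir='east']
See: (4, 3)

Do: sense[dir='north']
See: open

Do: push[x='north']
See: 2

Do: move[dir='north']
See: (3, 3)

Do: sense[dir='north']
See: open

Do: push[x='north']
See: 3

Do: move[dir='north']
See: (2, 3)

Do: sense[dir='north']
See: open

Do: push[x='north']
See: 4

Do: move[dir='north']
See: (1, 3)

Do: sense[dir='north']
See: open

Do: push[x='north']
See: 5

Do: move[dir='north']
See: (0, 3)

Do: sense[dir='east']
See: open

Do: push[x='east']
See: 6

Do: move[dir='east']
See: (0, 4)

Do: sense[dir='south']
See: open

Do: push[x='south']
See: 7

Do: move[dir='south']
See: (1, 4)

Do: sense[dir='south']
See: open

Do: push[x='south']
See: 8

Do: move[dir='south']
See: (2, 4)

Do: sense[dir='south']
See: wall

Do: sense[dir='east']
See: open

Do: push[x='east']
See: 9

Do: move[dir='east']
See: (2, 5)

Do: sense[dir='north']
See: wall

Do: sense[dir='south']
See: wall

Do: sense[dir='east']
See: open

Do: push[x='east']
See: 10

Do: move[dir='east']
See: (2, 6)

Do: sense[dir='north']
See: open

Do: push[x='north']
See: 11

Do: move[dir='north']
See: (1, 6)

Do: sense[dir='north']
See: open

Do: push[x='north']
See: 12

Do: move[dir='north']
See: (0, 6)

Do: sense[dir='east']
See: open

Do: push[x='east']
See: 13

Do: move[dir='east']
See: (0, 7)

Do: sense[dir='south']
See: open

Do: push[x='south']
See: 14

Do: move[dir='south']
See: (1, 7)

Do: sense[dir='south']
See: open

Do: push[x='south']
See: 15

Do: move[dir='south']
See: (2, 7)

Do: sense[dir='south']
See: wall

Do: sense[dir='east']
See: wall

Do: pop[]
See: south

Do: move[dir='north']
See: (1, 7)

Do: sense[dir='east']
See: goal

Do: move[dir='east']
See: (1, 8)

Answer: (1, 8)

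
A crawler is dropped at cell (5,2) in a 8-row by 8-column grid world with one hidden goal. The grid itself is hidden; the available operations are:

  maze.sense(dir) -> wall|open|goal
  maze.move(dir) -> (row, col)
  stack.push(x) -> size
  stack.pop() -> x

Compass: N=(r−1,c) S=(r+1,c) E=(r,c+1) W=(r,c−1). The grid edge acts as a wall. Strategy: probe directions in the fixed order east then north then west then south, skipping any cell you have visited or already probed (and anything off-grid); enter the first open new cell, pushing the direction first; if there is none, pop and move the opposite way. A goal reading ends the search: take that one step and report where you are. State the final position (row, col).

>> maze.sense(dir: east)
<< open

>> stack.push(x: east)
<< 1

>> maze.move(dir: east)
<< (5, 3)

>> maze.sense(dir: east)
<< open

>> stack.push(x: east)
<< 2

>> maze.move(dir: east)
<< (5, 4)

>> maze.sense(dir: east)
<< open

>> stack.push(x: east)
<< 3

>> maze.move(dir: east)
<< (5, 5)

>> maze.sense(dir: east)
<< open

>> stack.push(x: east)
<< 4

>> maze.move(dir: east)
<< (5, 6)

>> maze.sense(dir: east)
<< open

>> stack.push(x: east)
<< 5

>> maze.move(dir: east)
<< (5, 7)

>> maze.sense(dir: north)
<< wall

>> maze.sense(dir: south)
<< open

>> stack.push(x: south)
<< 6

>> maze.move(dir: south)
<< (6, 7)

>> maze.sense(dir: west)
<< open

>> stack.push(x: west)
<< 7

>> maze.move(dir: west)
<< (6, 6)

>> maze.sense(dir: west)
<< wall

>> maze.sense(dir: south)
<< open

>> stack.push(x: south)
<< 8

>> maze.move(dir: south)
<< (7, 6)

>> maze.sense(dir: east)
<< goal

>> maze.move(dir: east)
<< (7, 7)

Answer: (7, 7)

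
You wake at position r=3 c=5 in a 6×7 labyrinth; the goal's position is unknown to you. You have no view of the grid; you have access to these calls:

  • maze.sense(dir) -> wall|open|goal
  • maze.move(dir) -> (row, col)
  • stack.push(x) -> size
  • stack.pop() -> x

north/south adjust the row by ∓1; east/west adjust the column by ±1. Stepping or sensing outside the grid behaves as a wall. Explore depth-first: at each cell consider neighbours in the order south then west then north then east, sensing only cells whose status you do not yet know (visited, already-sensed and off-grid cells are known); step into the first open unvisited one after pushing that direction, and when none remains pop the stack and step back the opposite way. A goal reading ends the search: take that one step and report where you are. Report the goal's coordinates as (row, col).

>> maze.sense(dir: south)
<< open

>> stack.push(x: south)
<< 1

>> maze.move(dir: south)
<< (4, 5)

>> maze.sense(dir: south)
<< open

>> stack.push(x: south)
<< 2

>> maze.move(dir: south)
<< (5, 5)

>> maze.sense(dir: west)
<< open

>> stack.push(x: west)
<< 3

>> maze.move(dir: west)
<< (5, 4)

>> maze.sense(dir: west)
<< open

>> stack.push(x: west)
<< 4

>> maze.move(dir: west)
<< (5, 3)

>> maze.sense(dir: west)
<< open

>> stack.push(x: west)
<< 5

>> maze.move(dir: west)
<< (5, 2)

>> maze.sense(dir: west)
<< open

>> stack.push(x: west)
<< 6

>> maze.move(dir: west)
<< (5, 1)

>> maze.sense(dir: west)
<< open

>> stack.push(x: west)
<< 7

>> maze.move(dir: west)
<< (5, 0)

>> maze.sense(dir: north)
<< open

>> stack.push(x: north)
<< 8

>> maze.move(dir: north)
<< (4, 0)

>> maze.sense(dir: north)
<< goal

>> maze.move(dir: north)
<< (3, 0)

Answer: (3, 0)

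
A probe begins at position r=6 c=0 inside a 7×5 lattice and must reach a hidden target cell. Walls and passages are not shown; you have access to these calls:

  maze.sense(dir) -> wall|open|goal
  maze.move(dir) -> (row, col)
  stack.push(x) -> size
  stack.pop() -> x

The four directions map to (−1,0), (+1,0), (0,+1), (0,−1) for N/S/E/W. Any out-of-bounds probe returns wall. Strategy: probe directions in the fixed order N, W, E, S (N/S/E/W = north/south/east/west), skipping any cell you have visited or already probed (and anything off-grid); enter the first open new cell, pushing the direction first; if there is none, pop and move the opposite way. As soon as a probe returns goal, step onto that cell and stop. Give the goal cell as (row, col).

Step: maze.sense[dir='north']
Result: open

Step: stack.push[x='north']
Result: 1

Step: maze.move[dir='north']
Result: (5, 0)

Step: maze.sense[dir='north']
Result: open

Step: stack.push[x='north']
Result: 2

Step: maze.move[dir='north']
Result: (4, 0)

Step: maze.sense[dir='north']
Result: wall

Step: maze.sense[dir='east']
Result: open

Step: stack.push[x='east']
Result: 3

Step: maze.move[dir='east']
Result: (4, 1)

Step: maze.sense[dir='north']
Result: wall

Step: maze.sense[dir='east']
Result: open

Step: stack.push[x='east']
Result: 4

Step: maze.move[dir='east']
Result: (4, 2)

Step: maze.sense[dir='north']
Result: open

Step: stack.push[x='north']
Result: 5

Step: maze.move[dir='north']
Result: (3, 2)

Step: maze.sense[dir='north']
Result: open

Step: stack.push[x='north']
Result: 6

Step: maze.move[dir='north']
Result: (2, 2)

Step: maze.sense[dir='north']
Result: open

Step: stack.push[x='north']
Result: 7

Step: maze.move[dir='north']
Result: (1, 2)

Step: maze.sense[dir='north']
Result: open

Step: stack.push[x='north']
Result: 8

Step: maze.move[dir='north']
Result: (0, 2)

Step: maze.sense[dir='west']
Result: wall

Step: maze.sense[dir='east']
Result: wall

Step: stack.pop[]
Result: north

Step: maze.move[dir='south']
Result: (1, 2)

Step: maze.sense[dir='west']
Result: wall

Step: maze.sense[dir='east']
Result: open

Step: stack.push[x='east']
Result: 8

Step: maze.move[dir='east']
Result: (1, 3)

Step: maze.sense[dir='east']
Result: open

Step: stack.push[x='east']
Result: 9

Step: maze.move[dir='east']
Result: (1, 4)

Step: maze.sense[dir='north']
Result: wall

Step: maze.sense[dir='south']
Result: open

Step: stack.push[x='south']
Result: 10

Step: maze.move[dir='south']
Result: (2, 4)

Step: maze.sense[dir='west']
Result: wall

Step: maze.sense[dir='south']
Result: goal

Step: maze.move[dir='south']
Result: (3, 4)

Answer: (3, 4)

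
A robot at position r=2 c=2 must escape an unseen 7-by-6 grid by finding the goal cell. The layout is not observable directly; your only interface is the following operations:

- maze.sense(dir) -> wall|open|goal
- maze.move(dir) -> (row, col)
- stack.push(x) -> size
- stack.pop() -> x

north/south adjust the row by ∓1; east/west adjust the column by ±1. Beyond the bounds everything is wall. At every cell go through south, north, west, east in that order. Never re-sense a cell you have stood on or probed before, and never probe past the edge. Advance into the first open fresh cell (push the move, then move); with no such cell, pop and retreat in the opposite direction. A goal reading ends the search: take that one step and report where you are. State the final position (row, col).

·→ maze.sense(south)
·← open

·→ stack.push(south)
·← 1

·→ maze.move(south)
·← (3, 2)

·→ maze.sense(south)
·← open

·→ stack.push(south)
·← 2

·→ maze.move(south)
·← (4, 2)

·→ maze.sense(south)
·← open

·→ stack.push(south)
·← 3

·→ maze.move(south)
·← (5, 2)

·→ maze.sense(south)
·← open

·→ stack.push(south)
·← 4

·→ maze.move(south)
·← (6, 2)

·→ maze.sense(west)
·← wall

·→ maze.sense(east)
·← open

·→ stack.push(east)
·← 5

·→ maze.move(east)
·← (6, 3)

·→ maze.sense(north)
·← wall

·→ maze.sense(east)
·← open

·→ stack.push(east)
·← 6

·→ maze.move(east)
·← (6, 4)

·→ maze.sense(north)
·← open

·→ stack.push(north)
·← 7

·→ maze.move(north)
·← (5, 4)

·→ maze.sense(north)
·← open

·→ stack.push(north)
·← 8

·→ maze.move(north)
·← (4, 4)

·→ maze.sense(north)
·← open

·→ stack.push(north)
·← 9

·→ maze.move(north)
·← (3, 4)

·→ maze.sense(north)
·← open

·→ stack.push(north)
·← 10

·→ maze.move(north)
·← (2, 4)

·→ maze.sense(north)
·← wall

·→ maze.sense(west)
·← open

·→ stack.push(west)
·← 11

·→ maze.move(west)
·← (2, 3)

·→ maze.sense(south)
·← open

·→ stack.push(south)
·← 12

·→ maze.move(south)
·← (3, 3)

·→ maze.sense(south)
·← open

·→ stack.push(south)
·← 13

·→ maze.move(south)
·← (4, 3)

·→ stack.pop()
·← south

·→ maze.move(north)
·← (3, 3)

·→ stack.pop()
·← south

·→ maze.move(north)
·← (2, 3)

·→ maze.sense(north)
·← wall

·→ stack.pop()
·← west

·→ maze.move(east)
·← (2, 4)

·→ maze.sense(east)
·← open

·→ stack.push(east)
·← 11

·→ maze.move(east)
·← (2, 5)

·→ maze.sense(south)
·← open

·→ stack.push(south)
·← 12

·→ maze.move(south)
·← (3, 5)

·→ maze.sense(south)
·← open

·→ stack.push(south)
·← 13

·→ maze.move(south)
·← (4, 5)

·→ maze.sense(south)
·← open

·→ stack.push(south)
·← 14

·→ maze.move(south)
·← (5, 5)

·→ maze.sense(south)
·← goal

·→ maze.move(south)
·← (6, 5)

Answer: (6, 5)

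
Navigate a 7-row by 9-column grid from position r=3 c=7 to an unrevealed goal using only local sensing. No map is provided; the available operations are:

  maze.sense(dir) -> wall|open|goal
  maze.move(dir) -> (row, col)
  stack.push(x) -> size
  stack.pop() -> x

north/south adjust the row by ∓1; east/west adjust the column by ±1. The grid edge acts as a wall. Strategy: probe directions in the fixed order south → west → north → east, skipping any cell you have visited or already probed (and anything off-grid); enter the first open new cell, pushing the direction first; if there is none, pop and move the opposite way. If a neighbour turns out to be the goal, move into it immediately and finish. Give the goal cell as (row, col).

;; sense(dir='south') : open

;; push(x='south') : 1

;; move(dir='south') : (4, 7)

;; sense(dir='south') : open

;; push(x='south') : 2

;; move(dir='south') : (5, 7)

;; sense(dir='south') : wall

;; sense(dir='west') : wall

;; sense(dir='east') : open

;; push(x='east') : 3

;; move(dir='east') : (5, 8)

;; sense(dir='south') : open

;; push(x='south') : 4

;; move(dir='south') : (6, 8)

;; pop() : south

;; move(dir='north') : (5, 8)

;; sense(dir='north') : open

;; push(x='north') : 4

;; move(dir='north') : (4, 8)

;; sense(dir='north') : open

;; push(x='north') : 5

;; move(dir='north') : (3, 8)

;; sense(dir='north') : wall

;; pop() : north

;; move(dir='south') : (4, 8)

;; pop() : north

;; move(dir='south') : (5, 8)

;; pop() : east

;; move(dir='west') : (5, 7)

;; pop() : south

;; move(dir='north') : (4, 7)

;; sense(dir='west') : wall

;; pop() : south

;; move(dir='north') : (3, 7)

;; sense(dir='west') : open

;; push(x='west') : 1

;; move(dir='west') : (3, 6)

;; sense(dir='west') : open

;; push(x='west') : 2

;; move(dir='west') : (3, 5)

;; sense(dir='south') : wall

;; sense(dir='west') : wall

;; sense(dir='north') : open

;; push(x='north') : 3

;; move(dir='north') : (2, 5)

;; sense(dir='west') : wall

;; sense(dir='north') : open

;; push(x='north') : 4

;; move(dir='north') : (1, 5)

;; sense(dir='west') : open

;; push(x='west') : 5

;; move(dir='west') : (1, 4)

;; sense(dir='west') : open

;; push(x='west') : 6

;; move(dir='west') : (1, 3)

;; sense(dir='south') : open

;; push(x='south') : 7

;; move(dir='south') : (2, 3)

;; sense(dir='south') : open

;; push(x='south') : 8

;; move(dir='south') : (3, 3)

;; sense(dir='south') : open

;; push(x='south') : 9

;; move(dir='south') : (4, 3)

;; sense(dir='south') : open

;; push(x='south') : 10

;; move(dir='south') : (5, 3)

;; sense(dir='south') : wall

;; sense(dir='west') : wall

;; sense(dir='east') : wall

;; pop() : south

;; move(dir='north') : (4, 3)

;; sense(dir='west') : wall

;; sense(dir='east') : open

;; push(x='east') : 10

;; move(dir='east') : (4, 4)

;; pop() : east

;; move(dir='west') : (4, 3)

;; pop() : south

;; move(dir='north') : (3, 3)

;; sense(dir='west') : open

;; push(x='west') : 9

;; move(dir='west') : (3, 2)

;; sense(dir='west') : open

;; push(x='west') : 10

;; move(dir='west') : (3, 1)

;; sense(dir='south') : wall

;; sense(dir='west') : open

;; push(x='west') : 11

;; move(dir='west') : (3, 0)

;; sense(dir='south') : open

;; push(x='south') : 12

;; move(dir='south') : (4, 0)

;; sense(dir='south') : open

;; push(x='south') : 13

;; move(dir='south') : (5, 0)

;; sense(dir='south') : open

;; push(x='south') : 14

;; move(dir='south') : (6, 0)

;; sense(dir='east') : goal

;; move(dir='east') : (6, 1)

Answer: (6, 1)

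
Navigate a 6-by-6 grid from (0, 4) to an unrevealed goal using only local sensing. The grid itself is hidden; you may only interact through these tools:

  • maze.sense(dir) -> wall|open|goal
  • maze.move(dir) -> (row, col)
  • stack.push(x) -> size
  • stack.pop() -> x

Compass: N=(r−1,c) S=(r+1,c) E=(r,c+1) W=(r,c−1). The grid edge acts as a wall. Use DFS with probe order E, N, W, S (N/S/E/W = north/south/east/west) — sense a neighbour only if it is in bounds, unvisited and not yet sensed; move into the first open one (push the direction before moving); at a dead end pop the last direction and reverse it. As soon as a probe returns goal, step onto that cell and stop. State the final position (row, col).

;; sense(east) == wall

;; sense(west) == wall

;; sense(south) == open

;; push(south) == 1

;; move(south) == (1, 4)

;; sense(east) == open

;; push(east) == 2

;; move(east) == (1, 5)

;; sense(south) == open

;; push(south) == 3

;; move(south) == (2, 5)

;; sense(west) == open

;; push(west) == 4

;; move(west) == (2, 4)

;; sense(west) == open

;; push(west) == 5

;; move(west) == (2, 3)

;; sense(north) == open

;; push(north) == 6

;; move(north) == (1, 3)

;; sense(west) == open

;; push(west) == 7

;; move(west) == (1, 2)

;; sense(north) == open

;; push(north) == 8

;; move(north) == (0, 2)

;; sense(west) == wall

;; pop() == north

;; move(south) == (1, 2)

;; sense(west) == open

;; push(west) == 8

;; move(west) == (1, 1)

;; sense(west) == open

;; push(west) == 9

;; move(west) == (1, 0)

;; sense(north) == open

;; push(north) == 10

;; move(north) == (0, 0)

;; pop() == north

;; move(south) == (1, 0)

;; sense(south) == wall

;; pop() == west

;; move(east) == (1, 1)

;; sense(south) == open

;; push(south) == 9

;; move(south) == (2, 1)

;; sense(east) == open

;; push(east) == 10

;; move(east) == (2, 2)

;; sense(south) == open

;; push(south) == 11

;; move(south) == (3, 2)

;; sense(east) == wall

;; sense(west) == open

;; push(west) == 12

;; move(west) == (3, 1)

;; sense(west) == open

;; push(west) == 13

;; move(west) == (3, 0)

;; sense(south) == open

;; push(south) == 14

;; move(south) == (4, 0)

;; sense(east) == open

;; push(east) == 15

;; move(east) == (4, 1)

;; sense(east) == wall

;; sense(south) == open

;; push(south) == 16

;; move(south) == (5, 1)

;; sense(east) == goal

;; move(east) == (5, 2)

Answer: (5, 2)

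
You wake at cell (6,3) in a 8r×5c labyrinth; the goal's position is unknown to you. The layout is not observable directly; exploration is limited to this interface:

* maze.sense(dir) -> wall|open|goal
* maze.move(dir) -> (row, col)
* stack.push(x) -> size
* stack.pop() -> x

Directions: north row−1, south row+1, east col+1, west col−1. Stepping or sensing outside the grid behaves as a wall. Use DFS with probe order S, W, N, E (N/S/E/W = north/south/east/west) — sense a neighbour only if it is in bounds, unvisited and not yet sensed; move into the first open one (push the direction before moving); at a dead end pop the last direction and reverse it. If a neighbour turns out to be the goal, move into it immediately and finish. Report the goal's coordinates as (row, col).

Step: maze.sense[dir→south]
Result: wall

Step: maze.sense[dir→west]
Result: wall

Step: maze.sense[dir→north]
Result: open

Step: stack.push[x→north]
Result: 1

Step: maze.move[dir→north]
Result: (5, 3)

Step: maze.sense[dir→west]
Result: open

Step: stack.push[x→west]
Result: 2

Step: maze.move[dir→west]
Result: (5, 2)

Step: maze.sense[dir→west]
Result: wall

Step: maze.sense[dir→north]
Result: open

Step: stack.push[x→north]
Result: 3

Step: maze.move[dir→north]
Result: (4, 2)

Step: maze.sense[dir→west]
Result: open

Step: stack.push[x→west]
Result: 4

Step: maze.move[dir→west]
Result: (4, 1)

Step: maze.sense[dir→west]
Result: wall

Step: maze.sense[dir→north]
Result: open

Step: stack.push[x→north]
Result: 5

Step: maze.move[dir→north]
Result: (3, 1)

Step: maze.sense[dir→west]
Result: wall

Step: maze.sense[dir→north]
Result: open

Step: stack.push[x→north]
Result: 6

Step: maze.move[dir→north]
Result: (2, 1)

Step: maze.sense[dir→west]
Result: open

Step: stack.push[x→west]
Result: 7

Step: maze.move[dir→west]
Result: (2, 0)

Step: maze.sense[dir→north]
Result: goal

Step: maze.move[dir→north]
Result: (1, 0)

Answer: (1, 0)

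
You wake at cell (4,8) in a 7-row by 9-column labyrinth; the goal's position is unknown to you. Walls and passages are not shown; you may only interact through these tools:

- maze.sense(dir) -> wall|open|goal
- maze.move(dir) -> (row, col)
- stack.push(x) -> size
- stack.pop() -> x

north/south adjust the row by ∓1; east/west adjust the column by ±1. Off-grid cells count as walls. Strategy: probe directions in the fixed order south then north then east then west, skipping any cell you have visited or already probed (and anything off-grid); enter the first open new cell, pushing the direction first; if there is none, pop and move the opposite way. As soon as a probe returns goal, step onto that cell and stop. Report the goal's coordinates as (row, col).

==> sense(dir→south)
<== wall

==> sense(dir→north)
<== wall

==> sense(dir→west)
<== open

==> push(x→west)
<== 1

==> move(dir→west)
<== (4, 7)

==> sense(dir→south)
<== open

==> push(x→south)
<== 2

==> move(dir→south)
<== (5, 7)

==> sense(dir→south)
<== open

==> push(x→south)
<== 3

==> move(dir→south)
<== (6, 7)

==> sense(dir→east)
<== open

==> push(x→east)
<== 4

==> move(dir→east)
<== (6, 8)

==> pop()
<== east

==> move(dir→west)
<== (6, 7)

==> sense(dir→west)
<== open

==> push(x→west)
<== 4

==> move(dir→west)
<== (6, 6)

==> sense(dir→north)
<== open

==> push(x→north)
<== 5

==> move(dir→north)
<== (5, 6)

==> sense(dir→north)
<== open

==> push(x→north)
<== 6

==> move(dir→north)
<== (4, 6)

==> sense(dir→north)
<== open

==> push(x→north)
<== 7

==> move(dir→north)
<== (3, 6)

==> sense(dir→north)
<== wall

==> sense(dir→east)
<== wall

==> sense(dir→west)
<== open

==> push(x→west)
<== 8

==> move(dir→west)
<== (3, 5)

==> sense(dir→south)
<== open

==> push(x→south)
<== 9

==> move(dir→south)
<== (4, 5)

==> sense(dir→south)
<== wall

==> sense(dir→west)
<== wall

==> pop()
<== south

==> move(dir→north)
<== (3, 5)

==> sense(dir→north)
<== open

==> push(x→north)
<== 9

==> move(dir→north)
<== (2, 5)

==> sense(dir→north)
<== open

==> push(x→north)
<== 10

==> move(dir→north)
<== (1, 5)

==> sense(dir→north)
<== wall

==> sense(dir→east)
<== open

==> push(x→east)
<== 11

==> move(dir→east)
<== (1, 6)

==> sense(dir→north)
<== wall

==> sense(dir→east)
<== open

==> push(x→east)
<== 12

==> move(dir→east)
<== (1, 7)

==> sense(dir→south)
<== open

==> push(x→south)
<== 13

==> move(dir→south)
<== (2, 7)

==> sense(dir→east)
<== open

==> push(x→east)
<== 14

==> move(dir→east)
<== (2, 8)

==> sense(dir→north)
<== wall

==> pop()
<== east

==> move(dir→west)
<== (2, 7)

==> pop()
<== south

==> move(dir→north)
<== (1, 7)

==> sense(dir→north)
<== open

==> push(x→north)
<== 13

==> move(dir→north)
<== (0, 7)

==> sense(dir→east)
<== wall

==> pop()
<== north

==> move(dir→south)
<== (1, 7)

==> pop()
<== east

==> move(dir→west)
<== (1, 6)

==> pop()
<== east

==> move(dir→west)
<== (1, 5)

==> sense(dir→west)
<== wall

==> pop()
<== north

==> move(dir→south)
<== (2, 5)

==> sense(dir→west)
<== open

==> push(x→west)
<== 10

==> move(dir→west)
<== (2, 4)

==> sense(dir→south)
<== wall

==> sense(dir→west)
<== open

==> push(x→west)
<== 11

==> move(dir→west)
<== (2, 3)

==> sense(dir→south)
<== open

==> push(x→south)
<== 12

==> move(dir→south)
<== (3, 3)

==> sense(dir→south)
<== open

==> push(x→south)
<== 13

==> move(dir→south)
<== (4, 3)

==> sense(dir→south)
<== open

==> push(x→south)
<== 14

==> move(dir→south)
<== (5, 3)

==> sense(dir→south)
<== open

==> push(x→south)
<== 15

==> move(dir→south)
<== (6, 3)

==> sense(dir→east)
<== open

==> push(x→east)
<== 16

==> move(dir→east)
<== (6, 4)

==> sense(dir→north)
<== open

==> push(x→north)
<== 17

==> move(dir→north)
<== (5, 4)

==> pop()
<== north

==> move(dir→south)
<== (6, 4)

==> sense(dir→east)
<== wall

==> pop()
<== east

==> move(dir→west)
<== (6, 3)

==> sense(dir→west)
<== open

==> push(x→west)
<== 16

==> move(dir→west)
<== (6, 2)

==> sense(dir→north)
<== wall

==> sense(dir→west)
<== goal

==> move(dir→west)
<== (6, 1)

Answer: (6, 1)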